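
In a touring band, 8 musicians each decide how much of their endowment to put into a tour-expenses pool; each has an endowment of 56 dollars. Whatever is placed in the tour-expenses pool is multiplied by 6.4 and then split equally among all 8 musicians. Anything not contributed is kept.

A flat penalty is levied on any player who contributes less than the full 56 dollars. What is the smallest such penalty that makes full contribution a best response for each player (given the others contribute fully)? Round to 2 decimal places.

11.20 dollars

Given the others contribute fully, the best deviation is to contribute 0 (any partial contribution still incurs the fine and gives up units whose private return 0.8000 is below 1).
Deviating from 56 to 0 saves 56 dollars but forfeits the deviator's share of the drop in the tour-expenses pool: 6.4/8 × 56 = 44.80.
So the deviation gain is 56 − 44.80 = 11.20, and the fine must be at least 11.20 dollars to wipe it out.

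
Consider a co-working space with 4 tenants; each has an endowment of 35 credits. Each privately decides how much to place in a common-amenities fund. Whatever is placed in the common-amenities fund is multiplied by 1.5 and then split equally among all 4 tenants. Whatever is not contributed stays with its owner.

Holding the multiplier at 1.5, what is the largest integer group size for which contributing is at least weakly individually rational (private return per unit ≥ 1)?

Private return per unit is 1.5/(group size), which is ≥ 1 whenever the group size is ≤ 1.5.
The largest such integer is 1.

1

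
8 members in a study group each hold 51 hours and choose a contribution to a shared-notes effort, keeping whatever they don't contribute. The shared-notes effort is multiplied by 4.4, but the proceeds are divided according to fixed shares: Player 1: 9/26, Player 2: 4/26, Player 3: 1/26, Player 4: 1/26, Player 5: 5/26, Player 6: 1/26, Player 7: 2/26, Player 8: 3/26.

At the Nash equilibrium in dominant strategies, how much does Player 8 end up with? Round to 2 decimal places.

76.89 hours

Player j's private return per contributed unit is 4.4 × (j's share). Contributing is weakly dominant for j when that share is at least 1/4.4 = 0.2273, and contributing 0 is dominant otherwise.
Player 1 alone (share 9/26) is above the threshold, contributing 51; the remaining 7 contribute 0. Total contributed: 51.
Player 8 keeps 51 and receives 4.4 × 51 × 3/26 = 25.89 from the shared-notes effort, for a payoff of 76.89.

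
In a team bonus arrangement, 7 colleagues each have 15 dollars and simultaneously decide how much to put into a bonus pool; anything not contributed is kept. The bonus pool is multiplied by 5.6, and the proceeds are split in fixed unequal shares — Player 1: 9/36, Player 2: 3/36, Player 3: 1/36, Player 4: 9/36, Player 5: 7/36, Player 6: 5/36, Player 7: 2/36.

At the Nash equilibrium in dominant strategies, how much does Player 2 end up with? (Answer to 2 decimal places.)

36.00 dollars

A player with share s gets back 5.6·s per unit contributed, so full contribution is dominant for anyone with s > 1/5.6 = 0.1786 and zero contribution is dominant for anyone below.
Player 1, Player 4 and Player 5 clear that bar, contributing 15 each; the remaining 4 contribute 0. Total contributed: 45.
Player 2 keeps 15 and receives 5.6 × 45 × 3/36 = 21.00 from the bonus pool, for a payoff of 36.00.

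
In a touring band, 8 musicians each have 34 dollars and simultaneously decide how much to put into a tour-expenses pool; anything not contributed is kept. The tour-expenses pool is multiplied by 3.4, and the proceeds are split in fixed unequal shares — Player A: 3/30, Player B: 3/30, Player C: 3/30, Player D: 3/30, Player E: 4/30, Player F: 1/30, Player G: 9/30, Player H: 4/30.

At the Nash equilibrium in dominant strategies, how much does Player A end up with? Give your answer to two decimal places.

Each unit j contributes comes back to j as 3.4 × (j's share), so j prefers to contribute only if that share exceeds 1/3.4 = 0.2941; otherwise keeping the unit dominates.
Player G alone (share 9/30) is above the threshold, contributing 34; the remaining 7 contribute 0. Total contributed: 34.
Player A keeps 34 and receives 3.4 × 34 × 3/30 = 11.56 from the tour-expenses pool, for a payoff of 45.56.

45.56 dollars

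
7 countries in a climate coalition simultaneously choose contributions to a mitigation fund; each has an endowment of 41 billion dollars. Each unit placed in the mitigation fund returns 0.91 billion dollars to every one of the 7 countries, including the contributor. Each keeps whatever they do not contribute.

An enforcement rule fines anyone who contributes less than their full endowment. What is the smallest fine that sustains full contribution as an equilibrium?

Given the others contribute fully, the best deviation is to contribute 0 (any partial contribution still incurs the fine and gives up units whose private return 0.91 is below 1).
Deviating from 41 to 0 saves 41 billion dollars but forfeits the deviator's share of the drop in the mitigation fund: 0.91 × 41 = 37.31.
So the deviation gain is 41 − 37.31 = 3.69, and the fine must be at least 3.69 billion dollars to wipe it out.

3.69 billion dollars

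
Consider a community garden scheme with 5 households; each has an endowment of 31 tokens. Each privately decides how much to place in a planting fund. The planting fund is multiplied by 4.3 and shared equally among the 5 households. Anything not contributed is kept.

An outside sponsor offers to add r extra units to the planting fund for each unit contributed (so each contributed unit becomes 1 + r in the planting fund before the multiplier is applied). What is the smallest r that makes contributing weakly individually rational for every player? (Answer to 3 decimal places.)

With matching at rate r, one contributed unit becomes (1 + r) in the planting fund and returns 4.3 × (1 + r) / 5 to the contributor.
Setting this equal to 1: 1 + r = 5/4.3 = 1.1628.
So the minimum matching rate is r = 1.1628 − 1 = 0.163.

0.163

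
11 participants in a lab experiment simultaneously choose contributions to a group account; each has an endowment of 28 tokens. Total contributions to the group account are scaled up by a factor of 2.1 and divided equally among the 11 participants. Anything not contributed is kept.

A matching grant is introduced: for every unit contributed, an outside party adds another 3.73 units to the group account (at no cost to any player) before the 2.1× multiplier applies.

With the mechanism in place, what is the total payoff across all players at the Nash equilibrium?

Even with the mechanism, each unit contributed returns only 2.1 × 4.73 / 11 = 0.9030 per unit of net cost, so contributing nothing is still dominant.
At the Nash equilibrium no one contributes; group total payoff = 11 × 28 = 308.

308.00 tokens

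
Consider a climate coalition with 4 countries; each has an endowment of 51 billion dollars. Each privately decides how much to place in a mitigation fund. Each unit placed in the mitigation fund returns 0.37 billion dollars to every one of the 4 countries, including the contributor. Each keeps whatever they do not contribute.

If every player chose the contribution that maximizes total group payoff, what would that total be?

Each contributed unit returns 1.480 to the group as a whole (0.37 to each of 4 players), which exceeds 1, so the social optimum is full contribution: group total = 1.480 × 204 = 301.92.

301.92 billion dollars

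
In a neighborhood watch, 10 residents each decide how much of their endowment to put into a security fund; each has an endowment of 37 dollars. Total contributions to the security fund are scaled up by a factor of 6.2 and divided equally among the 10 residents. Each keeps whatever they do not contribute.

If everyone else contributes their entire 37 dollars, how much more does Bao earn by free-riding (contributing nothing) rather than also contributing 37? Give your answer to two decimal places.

14.06 dollars

Switching from a contribution of 37 to 0 lets Bao keep an extra 37 dollars, but lowers the security fund by 37, which costs Bao their own share of that drop: 6.2/10 × 37 = 22.94.
Net gain = 37 − 22.94 = 14.06. The private return per contributed unit (0.6200) is below 1, so free-riding is indeed the best response regardless of what the others do.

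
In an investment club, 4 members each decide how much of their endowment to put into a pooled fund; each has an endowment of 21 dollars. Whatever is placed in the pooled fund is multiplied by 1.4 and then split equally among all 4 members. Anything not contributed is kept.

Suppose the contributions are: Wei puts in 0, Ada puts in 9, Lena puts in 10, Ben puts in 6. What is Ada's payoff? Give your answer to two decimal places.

20.75 dollars

Total contributed: 0 + 9 + 10 + 6 = 25.
Each receives 1.4 × 25 / 4 = 8.75 from the pooled fund.
Ada keeps 21 − 9 = 12, so Ada's payoff is 12 + 8.75 = 20.75.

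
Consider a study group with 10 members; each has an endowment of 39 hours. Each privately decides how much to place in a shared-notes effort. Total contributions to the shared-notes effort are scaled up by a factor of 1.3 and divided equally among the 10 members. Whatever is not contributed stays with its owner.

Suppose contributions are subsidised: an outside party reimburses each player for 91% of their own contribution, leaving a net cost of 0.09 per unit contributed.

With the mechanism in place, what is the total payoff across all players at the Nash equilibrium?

861.90 hours

Under the mechanism each unit contributed yields (1.3/10) / 0.09 = 1.4444 back to its contributor per unit of net cost, which exceeds 1, making full contribution the dominant choice for everyone.
At the Nash equilibrium everyone contributes 39. Group total payoff = 10 × (39 × 0.91 + 1.3 × 39) = 861.90.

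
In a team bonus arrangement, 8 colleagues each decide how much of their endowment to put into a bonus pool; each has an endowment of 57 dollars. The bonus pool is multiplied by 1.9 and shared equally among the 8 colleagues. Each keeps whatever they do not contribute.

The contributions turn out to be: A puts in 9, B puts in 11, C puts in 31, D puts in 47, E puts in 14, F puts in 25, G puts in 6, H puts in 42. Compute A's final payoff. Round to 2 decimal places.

Total contributed: 9 + 11 + 31 + 47 + 14 + 25 + 6 + 42 = 185.
Each receives 1.9 × 185 / 8 = 43.94 from the bonus pool.
A keeps 57 − 9 = 48, so A's payoff is 48 + 43.94 = 91.94.

91.94 dollars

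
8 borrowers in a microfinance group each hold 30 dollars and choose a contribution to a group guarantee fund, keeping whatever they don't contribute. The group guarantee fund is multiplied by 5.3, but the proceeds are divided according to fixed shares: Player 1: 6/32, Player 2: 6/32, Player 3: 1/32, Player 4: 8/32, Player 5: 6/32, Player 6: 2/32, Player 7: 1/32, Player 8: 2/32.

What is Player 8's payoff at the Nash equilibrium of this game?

A player with share s gets back 5.3·s per unit contributed, so full contribution is dominant for anyone with s > 1/5.3 = 0.1887 and zero contribution is dominant for anyone below.
Only Player 4 (8/32) clears that bar, contributing 30; the remaining 7 contribute 0. Total contributed: 30.
Player 8 keeps 30 and receives 5.3 × 30 × 2/32 = 9.94 from the group guarantee fund, for a payoff of 39.94.

39.94 dollars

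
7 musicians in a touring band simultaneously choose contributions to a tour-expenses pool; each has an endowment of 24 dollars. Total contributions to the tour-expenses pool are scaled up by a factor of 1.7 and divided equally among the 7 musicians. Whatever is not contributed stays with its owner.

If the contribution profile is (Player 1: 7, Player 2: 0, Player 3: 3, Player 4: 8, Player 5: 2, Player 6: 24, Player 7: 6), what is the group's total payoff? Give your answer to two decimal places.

203.00 dollars

Total contributed: 7 + 0 + 3 + 8 + 2 + 24 + 6 = 50; total kept: 7 × 24 − 50 = 118.
The tour-expenses pool pays out 1.7 × 50 = 85.00 in aggregate.
Group total = 118 + 85.00 = 203.00.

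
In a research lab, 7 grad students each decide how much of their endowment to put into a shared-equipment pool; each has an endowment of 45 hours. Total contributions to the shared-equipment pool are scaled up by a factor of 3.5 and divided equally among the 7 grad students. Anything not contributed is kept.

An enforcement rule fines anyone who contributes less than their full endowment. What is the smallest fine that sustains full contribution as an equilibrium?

Given the others contribute fully, the best deviation is to contribute 0 (any partial contribution still incurs the fine and gives up units whose private return 0.5000 is below 1).
Deviating from 45 to 0 saves 45 hours but forfeits the deviator's share of the drop in the shared-equipment pool: 3.5/7 × 45 = 22.50.
So the deviation gain is 45 − 22.50 = 22.50, and the fine must be at least 22.50 hours to wipe it out.

22.50 hours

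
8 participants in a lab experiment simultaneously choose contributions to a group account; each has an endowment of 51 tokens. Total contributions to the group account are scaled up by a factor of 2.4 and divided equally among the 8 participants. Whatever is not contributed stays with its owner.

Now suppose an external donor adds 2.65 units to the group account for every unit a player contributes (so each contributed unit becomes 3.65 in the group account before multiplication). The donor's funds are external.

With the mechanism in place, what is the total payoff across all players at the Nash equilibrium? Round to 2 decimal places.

3574.08 tokens

With the mechanism, a contributed unit returns 2.4 × 3.65 / 8 = 1.0950 per unit of net cost to the contributor — now above 1 — so contributing fully is weakly dominant for every player.
At the Nash equilibrium everyone contributes 51. Group total payoff = 2.4 × 3.65 × 408 = 3574.08.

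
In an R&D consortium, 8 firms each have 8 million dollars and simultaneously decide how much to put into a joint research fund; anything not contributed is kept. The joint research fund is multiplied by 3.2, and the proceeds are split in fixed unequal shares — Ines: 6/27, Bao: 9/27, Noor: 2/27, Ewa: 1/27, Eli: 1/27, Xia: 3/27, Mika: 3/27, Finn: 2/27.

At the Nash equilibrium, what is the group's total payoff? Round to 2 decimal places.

81.60 million dollars

A player with share s gets back 3.2·s per unit contributed, so full contribution is dominant for anyone with s > 1/3.2 = 0.3125 and zero contribution is dominant for anyone below.
The only share above 0.3125 is Bao's 9/27, contributing 8; the remaining 7 contribute 0. Total contributed: 8.
The joint research fund pays out 3.2 × 8 = 25.60 in total (split across the unequal shares, but the aggregate is all that matters for the group sum).
The 7 free-riders keep 8 each, adding 56. Group total = 56 + 25.60 = 81.60.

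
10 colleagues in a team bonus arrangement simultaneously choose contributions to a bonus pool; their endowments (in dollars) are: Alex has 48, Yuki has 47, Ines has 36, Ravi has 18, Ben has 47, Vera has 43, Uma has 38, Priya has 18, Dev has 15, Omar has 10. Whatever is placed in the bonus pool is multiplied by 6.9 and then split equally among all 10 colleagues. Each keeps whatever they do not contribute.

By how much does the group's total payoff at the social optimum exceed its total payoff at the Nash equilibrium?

The private return per contributed unit is 6.9/10 = 0.6900 < 1 for every player regardless of endowment, so the Nash equilibrium is zero contribution and the group total is Σ E_j = 48 + 47 + 36 + 18 + 47 + 43 + 38 + 18 + 15 + 10 = 320.
Each contributed unit returns 6.900 to the group, so the social optimum is full contribution by everyone: group total = 6.900 × 320 = 2208.00.
Efficiency loss = (6.900 − 1) × 320 = 1888.00.

1888.00 dollars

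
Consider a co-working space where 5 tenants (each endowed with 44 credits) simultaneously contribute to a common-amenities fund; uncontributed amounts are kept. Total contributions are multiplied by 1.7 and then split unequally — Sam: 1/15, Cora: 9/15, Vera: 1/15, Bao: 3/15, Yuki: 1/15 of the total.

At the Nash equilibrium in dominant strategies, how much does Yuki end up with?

48.99 credits

A player with share s gets back 1.7·s per unit contributed, so full contribution is dominant for anyone with s > 1/1.7 = 0.5882 and zero contribution is dominant for anyone below.
Cora alone (share 9/15) is above the threshold, contributing 44; the remaining 4 contribute 0. Total contributed: 44.
Yuki keeps 44 and receives 1.7 × 44 × 1/15 = 4.99 from the common-amenities fund, for a payoff of 48.99.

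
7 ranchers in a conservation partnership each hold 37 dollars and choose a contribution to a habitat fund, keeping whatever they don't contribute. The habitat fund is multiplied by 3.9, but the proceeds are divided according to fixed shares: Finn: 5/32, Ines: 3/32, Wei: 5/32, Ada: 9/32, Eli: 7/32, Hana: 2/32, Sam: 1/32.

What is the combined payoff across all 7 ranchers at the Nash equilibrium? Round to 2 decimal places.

Player j's private return per contributed unit is 3.9 × (j's share). Contributing is weakly dominant for j when that share is at least 1/3.9 = 0.2564, and contributing 0 is dominant otherwise.
Only Ada (9/32) clears that bar, contributing 37; the remaining 6 contribute 0. Total contributed: 37.
The habitat fund pays out 3.9 × 37 = 144.30 in total (split across the unequal shares, but the aggregate is all that matters for the group sum).
The 6 free-riders keep 37 each, adding 222. Group total = 222 + 144.30 = 366.30.

366.30 dollars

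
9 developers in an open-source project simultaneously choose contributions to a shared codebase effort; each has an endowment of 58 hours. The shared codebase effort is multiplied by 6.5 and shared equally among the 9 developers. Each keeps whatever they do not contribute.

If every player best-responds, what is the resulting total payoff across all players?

Each contributed unit returns 6.5/9 = 0.7222 to its contributor — below 1 — so contributing 0 is dominant for every player. At the Nash equilibrium everyone keeps their 58, and the group total is 9 × 58 = 522.

522.00 hours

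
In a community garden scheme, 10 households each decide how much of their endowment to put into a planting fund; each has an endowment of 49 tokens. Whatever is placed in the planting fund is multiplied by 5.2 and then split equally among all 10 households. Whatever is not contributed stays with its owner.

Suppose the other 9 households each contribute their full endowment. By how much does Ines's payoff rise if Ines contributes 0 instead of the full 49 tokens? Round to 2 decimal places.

23.52 tokens

Switching from a contribution of 49 to 0 lets Ines keep an extra 49 tokens, but lowers the planting fund by 49, which costs Ines their own share of that drop: 5.2/10 × 49 = 25.48.
Net gain = 49 − 25.48 = 23.52. The private return per contributed unit (0.5200) is below 1, so free-riding is indeed the best response regardless of what the others do.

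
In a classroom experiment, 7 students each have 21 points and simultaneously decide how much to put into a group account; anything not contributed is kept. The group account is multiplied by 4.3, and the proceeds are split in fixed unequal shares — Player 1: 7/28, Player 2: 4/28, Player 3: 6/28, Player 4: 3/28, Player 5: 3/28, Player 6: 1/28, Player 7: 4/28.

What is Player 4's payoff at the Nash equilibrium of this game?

For player j, contributing a unit is worthwhile iff 4.3 × (j's share) ≥ 1, i.e. iff j's share is at least 0.2326.
Player 1 alone (share 7/28) is above the threshold, contributing 21; the remaining 6 contribute 0. Total contributed: 21.
Player 4 keeps 21 and receives 4.3 × 21 × 3/28 = 9.68 from the group account, for a payoff of 30.68.

30.68 points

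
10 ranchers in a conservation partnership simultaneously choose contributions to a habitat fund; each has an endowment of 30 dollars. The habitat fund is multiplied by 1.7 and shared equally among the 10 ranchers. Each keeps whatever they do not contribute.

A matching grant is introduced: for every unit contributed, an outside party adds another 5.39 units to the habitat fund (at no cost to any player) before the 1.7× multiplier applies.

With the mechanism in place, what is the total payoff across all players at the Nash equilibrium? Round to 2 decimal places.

Under the mechanism each unit contributed yields 1.7 × 6.39 / 10 = 1.0863 back to its contributor per unit of net cost, which exceeds 1, making full contribution the dominant choice for everyone.
So the Nash equilibrium is full contribution by all 10; the group earns 1.7 × 6.39 × 300 = 3258.90.

3258.90 dollars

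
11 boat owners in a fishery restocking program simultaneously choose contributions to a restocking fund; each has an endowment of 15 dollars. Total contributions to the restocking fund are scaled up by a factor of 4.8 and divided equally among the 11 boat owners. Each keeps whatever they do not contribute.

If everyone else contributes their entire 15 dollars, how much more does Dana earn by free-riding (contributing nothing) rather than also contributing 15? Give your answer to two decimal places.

Switching from a contribution of 15 to 0 lets Dana keep an extra 15 dollars, but lowers the restocking fund by 15, which costs Dana their own share of that drop: 4.8/11 × 15 = 6.55.
Net gain = 15 − 6.55 = 8.45. The private return per contributed unit (0.4364) is below 1, so free-riding is indeed the best response regardless of what the others do.

8.45 dollars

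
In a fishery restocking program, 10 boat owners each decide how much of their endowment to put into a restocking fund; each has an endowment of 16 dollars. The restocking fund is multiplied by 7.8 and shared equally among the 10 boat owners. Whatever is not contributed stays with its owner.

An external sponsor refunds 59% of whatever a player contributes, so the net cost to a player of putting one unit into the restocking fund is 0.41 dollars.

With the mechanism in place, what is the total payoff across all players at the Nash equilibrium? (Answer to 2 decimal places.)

With the mechanism, a contributed unit returns (7.8/10) / 0.41 = 1.9024 per unit of net cost to the contributor — now above 1 — so contributing fully is weakly dominant for every player.
At the Nash equilibrium everyone contributes 16. Group total payoff = 10 × (16 × 0.59 + 7.8 × 16) = 1342.40.

1342.40 dollars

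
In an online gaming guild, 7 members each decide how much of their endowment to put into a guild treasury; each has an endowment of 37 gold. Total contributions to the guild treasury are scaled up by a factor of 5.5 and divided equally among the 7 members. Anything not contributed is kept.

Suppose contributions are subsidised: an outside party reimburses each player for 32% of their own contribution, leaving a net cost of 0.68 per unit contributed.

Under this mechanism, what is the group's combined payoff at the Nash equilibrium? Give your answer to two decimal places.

1507.38 gold

With the mechanism, a contributed unit returns (5.5/7) / 0.68 = 1.1555 per unit of net cost to the contributor — now above 1 — so contributing fully is weakly dominant for every player.
At the Nash equilibrium everyone contributes 37. Group total payoff = 7 × (37 × 0.32 + 5.5 × 37) = 1507.38.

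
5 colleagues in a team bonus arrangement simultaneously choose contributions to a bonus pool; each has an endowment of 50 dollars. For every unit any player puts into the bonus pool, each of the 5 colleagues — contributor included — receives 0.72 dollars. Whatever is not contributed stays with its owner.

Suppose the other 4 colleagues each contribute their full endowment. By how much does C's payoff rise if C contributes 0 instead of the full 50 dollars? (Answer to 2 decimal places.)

14.00 dollars

Switching from a contribution of 50 to 0 lets C keep an extra 50 dollars, but lowers the bonus pool by 50, which costs C their own share of that drop: 0.72 × 50 = 36.00.
Net gain = 50 − 36.00 = 14.00. The private return per contributed unit (0.72) is below 1, so free-riding is indeed the best response regardless of what the others do.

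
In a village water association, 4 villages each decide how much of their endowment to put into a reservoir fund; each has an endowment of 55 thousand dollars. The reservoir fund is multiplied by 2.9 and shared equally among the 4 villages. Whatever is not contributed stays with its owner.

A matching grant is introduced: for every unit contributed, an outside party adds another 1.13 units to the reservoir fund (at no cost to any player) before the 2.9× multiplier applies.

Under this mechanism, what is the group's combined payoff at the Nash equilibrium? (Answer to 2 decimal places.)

1358.94 thousand dollars

Under the mechanism each unit contributed yields 2.9 × 2.13 / 4 = 1.5443 back to its contributor per unit of net cost, which exceeds 1, making full contribution the dominant choice for everyone.
At the Nash equilibrium everyone contributes 55. Group total payoff = 2.9 × 2.13 × 220 = 1358.94.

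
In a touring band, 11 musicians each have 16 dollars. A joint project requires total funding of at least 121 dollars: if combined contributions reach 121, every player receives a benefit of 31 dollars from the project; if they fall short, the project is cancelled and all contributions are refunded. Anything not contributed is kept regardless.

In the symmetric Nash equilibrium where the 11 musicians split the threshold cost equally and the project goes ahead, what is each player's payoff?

36 dollars

Equal share of the threshold: 121/11 = 11.
At this profile no one gains by cutting their contribution: any cut drops the total below 121, the project is cancelled, contributions are refunded, and the deviator ends with 16, which is less than 16 − 11 + 31 = 36. Contributing more than 11 just wastes the excess. So contributing exactly 11 is a best response.
Each player's payoff: 16 − 11 + 31 = 36.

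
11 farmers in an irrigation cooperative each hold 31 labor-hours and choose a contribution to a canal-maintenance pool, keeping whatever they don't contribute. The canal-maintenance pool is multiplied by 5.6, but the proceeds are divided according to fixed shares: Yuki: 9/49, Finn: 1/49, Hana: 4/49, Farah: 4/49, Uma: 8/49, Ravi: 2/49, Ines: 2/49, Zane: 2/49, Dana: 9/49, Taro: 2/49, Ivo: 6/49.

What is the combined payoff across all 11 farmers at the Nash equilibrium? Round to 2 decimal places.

626.20 labor-hours

A player with share s gets back 5.6·s per unit contributed, so full contribution is dominant for anyone with s > 1/5.6 = 0.1786 and zero contribution is dominant for anyone below.
The shares above 0.1786 belong to Yuki and Dana, contributing 31 each; the remaining 9 contribute 0. Total contributed: 62.
The canal-maintenance pool pays out 5.6 × 62 = 347.20 in total (split across the unequal shares, but the aggregate is all that matters for the group sum).
The 9 free-riders keep 31 each, adding 279. Group total = 279 + 347.20 = 626.20.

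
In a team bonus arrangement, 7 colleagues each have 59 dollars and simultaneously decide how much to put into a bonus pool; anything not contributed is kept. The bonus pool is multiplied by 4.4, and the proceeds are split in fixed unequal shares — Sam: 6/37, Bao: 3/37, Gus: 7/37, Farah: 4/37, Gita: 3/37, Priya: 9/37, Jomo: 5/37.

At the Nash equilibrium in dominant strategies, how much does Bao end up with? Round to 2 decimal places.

80.05 dollars

Player j's private return per contributed unit is 4.4 × (j's share). Contributing is weakly dominant for j when that share is at least 1/4.4 = 0.2273, and contributing 0 is dominant otherwise.
Only Priya (9/37) clears that bar, contributing 59; the remaining 6 contribute 0. Total contributed: 59.
Bao keeps 59 and receives 4.4 × 59 × 3/37 = 21.05 from the bonus pool, for a payoff of 80.05.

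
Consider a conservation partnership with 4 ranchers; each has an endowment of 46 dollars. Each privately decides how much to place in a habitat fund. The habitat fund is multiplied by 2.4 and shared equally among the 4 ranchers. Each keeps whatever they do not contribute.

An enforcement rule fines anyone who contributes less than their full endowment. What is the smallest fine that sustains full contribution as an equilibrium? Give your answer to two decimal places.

Given the others contribute fully, the best deviation is to contribute 0 (any partial contribution still incurs the fine and gives up units whose private return 0.6000 is below 1).
Deviating from 46 to 0 saves 46 dollars but forfeits the deviator's share of the drop in the habitat fund: 2.4/4 × 46 = 27.60.
So the deviation gain is 46 − 27.60 = 18.40, and the fine must be at least 18.40 dollars to wipe it out.

18.40 dollars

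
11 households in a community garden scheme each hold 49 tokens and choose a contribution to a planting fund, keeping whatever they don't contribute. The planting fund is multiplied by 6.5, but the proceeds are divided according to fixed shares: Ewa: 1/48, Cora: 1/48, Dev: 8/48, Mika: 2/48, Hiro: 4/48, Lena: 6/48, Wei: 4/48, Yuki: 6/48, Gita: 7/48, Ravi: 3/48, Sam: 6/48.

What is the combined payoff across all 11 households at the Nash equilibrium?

Each unit j contributes comes back to j as 6.5 × (j's share), so j prefers to contribute only if that share exceeds 1/6.5 = 0.1538; otherwise keeping the unit dominates.
Only Dev (8/48) clears that bar, contributing 49; the remaining 10 contribute 0. Total contributed: 49.
The planting fund pays out 6.5 × 49 = 318.50 in total (split across the unequal shares, but the aggregate is all that matters for the group sum).
The 10 free-riders keep 49 each, adding 490. Group total = 490 + 318.50 = 808.50.

808.50 tokens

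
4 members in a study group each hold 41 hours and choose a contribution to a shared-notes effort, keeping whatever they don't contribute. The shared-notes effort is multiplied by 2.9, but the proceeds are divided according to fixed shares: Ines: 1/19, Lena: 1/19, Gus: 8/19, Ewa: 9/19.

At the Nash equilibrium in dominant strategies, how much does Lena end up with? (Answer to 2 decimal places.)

Each unit j contributes comes back to j as 2.9 × (j's share), so j prefers to contribute only if that share exceeds 1/2.9 = 0.3448; otherwise keeping the unit dominates.
The shares above 0.3448 belong to Gus and Ewa, contributing 41 each; the remaining 2 contribute 0. Total contributed: 82.
Lena keeps 41 and receives 2.9 × 82 × 1/19 = 12.52 from the shared-notes effort, for a payoff of 53.52.

53.52 hours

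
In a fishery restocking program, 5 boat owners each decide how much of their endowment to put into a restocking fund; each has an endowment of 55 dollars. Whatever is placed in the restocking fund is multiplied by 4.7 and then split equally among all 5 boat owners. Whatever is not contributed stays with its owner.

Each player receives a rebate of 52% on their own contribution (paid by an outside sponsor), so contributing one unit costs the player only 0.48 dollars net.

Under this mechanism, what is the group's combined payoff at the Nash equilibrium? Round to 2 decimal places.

1435.50 dollars

With the mechanism, a contributed unit returns (4.7/5) / 0.48 = 1.9583 per unit of net cost to the contributor — now above 1 — so contributing fully is weakly dominant for every player.
So the Nash equilibrium is full contribution by all 5; the group earns 5 × (55 × 0.52 + 4.7 × 55) = 1435.50.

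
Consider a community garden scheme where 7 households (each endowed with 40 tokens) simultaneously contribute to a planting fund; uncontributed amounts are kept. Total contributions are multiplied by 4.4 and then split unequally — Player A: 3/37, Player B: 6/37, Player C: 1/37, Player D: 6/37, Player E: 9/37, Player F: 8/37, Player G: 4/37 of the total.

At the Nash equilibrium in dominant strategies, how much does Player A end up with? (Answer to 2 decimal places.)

For player j, contributing a unit is worthwhile iff 4.4 × (j's share) ≥ 1, i.e. iff j's share is at least 0.2273.
The only share above 0.2273 is Player E's 9/37, contributing 40; the remaining 6 contribute 0. Total contributed: 40.
Player A keeps 40 and receives 4.4 × 40 × 3/37 = 14.27 from the planting fund, for a payoff of 54.27.

54.27 tokens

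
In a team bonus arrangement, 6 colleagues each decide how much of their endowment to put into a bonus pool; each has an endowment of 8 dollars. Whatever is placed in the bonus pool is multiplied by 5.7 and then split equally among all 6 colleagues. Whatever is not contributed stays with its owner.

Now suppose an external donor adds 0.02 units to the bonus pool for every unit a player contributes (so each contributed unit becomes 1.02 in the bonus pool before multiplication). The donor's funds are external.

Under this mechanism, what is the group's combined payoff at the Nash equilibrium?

With the mechanism, a contributed unit returns 5.7 × 1.02 / 6 = 0.9690 per unit of net cost — still below 1 — so contributing 0 remains dominant for every player.
At the Nash equilibrium no one contributes; group total payoff = 6 × 8 = 48.

48.00 dollars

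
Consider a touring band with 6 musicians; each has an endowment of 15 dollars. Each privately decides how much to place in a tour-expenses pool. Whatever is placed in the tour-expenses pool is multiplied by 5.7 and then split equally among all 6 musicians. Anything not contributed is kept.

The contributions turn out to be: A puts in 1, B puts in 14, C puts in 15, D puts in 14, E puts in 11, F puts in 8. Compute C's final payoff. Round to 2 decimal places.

Total contributed: 1 + 14 + 15 + 14 + 11 + 8 = 63.
Each receives 5.7 × 63 / 6 = 59.85 from the tour-expenses pool.
C keeps 15 − 15 = 0, so C's payoff is 0 + 59.85 = 59.85.

59.85 dollars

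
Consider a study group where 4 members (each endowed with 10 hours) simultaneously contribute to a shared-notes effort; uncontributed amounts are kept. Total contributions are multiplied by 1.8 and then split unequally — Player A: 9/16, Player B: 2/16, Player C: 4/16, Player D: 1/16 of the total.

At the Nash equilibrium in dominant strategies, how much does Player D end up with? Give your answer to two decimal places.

For player j, contributing a unit is worthwhile iff 1.8 × (j's share) ≥ 1, i.e. iff j's share is at least 0.5556.
Player A alone (share 9/16) is above the threshold, contributing 10; the remaining 3 contribute 0. Total contributed: 10.
Player D keeps 10 and receives 1.8 × 10 × 1/16 = 1.13 from the shared-notes effort, for a payoff of 11.13.

11.13 hours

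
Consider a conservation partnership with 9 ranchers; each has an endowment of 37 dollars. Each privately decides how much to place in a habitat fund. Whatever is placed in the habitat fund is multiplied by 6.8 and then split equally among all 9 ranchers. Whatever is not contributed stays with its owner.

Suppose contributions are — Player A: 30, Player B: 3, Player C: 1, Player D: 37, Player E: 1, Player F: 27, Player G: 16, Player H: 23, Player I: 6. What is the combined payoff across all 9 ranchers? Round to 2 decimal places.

Total contributed: 30 + 3 + 1 + 37 + 1 + 27 + 16 + 23 + 6 = 144; total kept: 9 × 37 − 144 = 189.
The habitat fund pays out 6.8 × 144 = 979.20 in aggregate.
Group total = 189 + 979.20 = 1168.20.

1168.20 dollars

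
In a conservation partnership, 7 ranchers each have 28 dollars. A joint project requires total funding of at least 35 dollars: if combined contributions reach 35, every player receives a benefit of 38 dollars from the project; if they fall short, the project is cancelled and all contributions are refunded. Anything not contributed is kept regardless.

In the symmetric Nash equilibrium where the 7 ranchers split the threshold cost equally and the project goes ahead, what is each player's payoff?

Equal share of the threshold: 35/7 = 5.
At this profile no one gains by cutting their contribution: any cut drops the total below 35, the project is cancelled, contributions are refunded, and the deviator ends with 28, which is less than 28 − 5 + 38 = 61. Contributing more than 5 just wastes the excess. So contributing exactly 5 is a best response.
Each player's payoff: 28 − 5 + 38 = 61.

61 dollars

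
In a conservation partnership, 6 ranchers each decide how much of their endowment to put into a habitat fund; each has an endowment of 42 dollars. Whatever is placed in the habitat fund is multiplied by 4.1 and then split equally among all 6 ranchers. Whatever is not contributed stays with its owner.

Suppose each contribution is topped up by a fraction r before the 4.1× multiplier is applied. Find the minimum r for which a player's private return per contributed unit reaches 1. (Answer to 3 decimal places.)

0.463

With matching at rate r, one contributed unit becomes (1 + r) in the habitat fund and returns 4.1 × (1 + r) / 6 to the contributor.
Setting this equal to 1: 1 + r = 6/4.1 = 1.4634.
So the minimum matching rate is r = 1.4634 − 1 = 0.463.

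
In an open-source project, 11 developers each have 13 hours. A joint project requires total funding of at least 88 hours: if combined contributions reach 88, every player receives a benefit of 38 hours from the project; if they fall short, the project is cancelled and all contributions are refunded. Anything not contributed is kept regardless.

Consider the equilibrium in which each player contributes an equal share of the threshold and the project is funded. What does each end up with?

Equal share of the threshold: 88/11 = 8.
At this profile no one gains by cutting their contribution: any cut drops the total below 88, the project is cancelled, contributions are refunded, and the deviator ends with 13, which is less than 13 − 8 + 38 = 43. Contributing more than 8 just wastes the excess. So contributing exactly 8 is a best response.
Each player's payoff: 13 − 8 + 38 = 43.

43 hours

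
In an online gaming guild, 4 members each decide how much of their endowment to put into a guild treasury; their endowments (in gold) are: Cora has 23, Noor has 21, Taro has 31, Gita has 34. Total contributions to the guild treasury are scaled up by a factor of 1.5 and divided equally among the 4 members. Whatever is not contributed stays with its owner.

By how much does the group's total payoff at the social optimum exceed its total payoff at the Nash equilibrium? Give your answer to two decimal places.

54.50 gold

The private return per contributed unit is 1.5/4 = 0.3750 < 1 for every player regardless of endowment, so the Nash equilibrium is zero contribution and the group total is Σ E_j = 23 + 21 + 31 + 34 = 109.
Each contributed unit returns 1.500 to the group, so the social optimum is full contribution by everyone: group total = 1.500 × 109 = 163.50.
Efficiency loss = (1.500 − 1) × 109 = 54.50.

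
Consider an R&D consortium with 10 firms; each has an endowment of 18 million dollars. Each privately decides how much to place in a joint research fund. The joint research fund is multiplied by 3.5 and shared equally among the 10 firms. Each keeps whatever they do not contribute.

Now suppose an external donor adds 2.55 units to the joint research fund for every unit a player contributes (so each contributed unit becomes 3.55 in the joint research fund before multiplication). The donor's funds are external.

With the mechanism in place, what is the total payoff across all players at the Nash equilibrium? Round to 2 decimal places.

The effective private return per unit is now 3.5 × 3.55 / 10 = 1.2425 > 1, so every player's dominant strategy flips to full contribution.
So the Nash equilibrium is full contribution by all 10; the group earns 3.5 × 3.55 × 180 = 2236.50.

2236.50 million dollars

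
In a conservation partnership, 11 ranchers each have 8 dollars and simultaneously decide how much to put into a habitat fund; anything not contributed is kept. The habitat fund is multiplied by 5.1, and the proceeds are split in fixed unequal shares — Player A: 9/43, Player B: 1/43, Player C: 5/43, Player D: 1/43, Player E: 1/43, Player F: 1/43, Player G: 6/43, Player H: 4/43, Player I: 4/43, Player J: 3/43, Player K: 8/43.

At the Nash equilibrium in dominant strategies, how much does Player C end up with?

Player j's private return per contributed unit is 5.1 × (j's share). Contributing is weakly dominant for j when that share is at least 1/5.1 = 0.1961, and contributing 0 is dominant otherwise.
Player A alone (share 9/43) is above the threshold, contributing 8; the remaining 10 contribute 0. Total contributed: 8.
Player C keeps 8 and receives 5.1 × 8 × 5/43 = 4.74 from the habitat fund, for a payoff of 12.74.

12.74 dollars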